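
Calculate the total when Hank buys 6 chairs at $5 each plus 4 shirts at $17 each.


Cost of chairs:
6 x $5 = $30
Cost of shirts:
4 x $17 = $68
Add both:
$30 + $68 = $98

$98


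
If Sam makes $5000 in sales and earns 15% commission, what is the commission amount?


Convert rate to decimal:
15% = 0.15
Multiply by sales:
$5000 x 0.15 = $750

$750


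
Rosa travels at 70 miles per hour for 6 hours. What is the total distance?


Use the formula: distance = speed x time
Speed = 70 mph, Time = 6 hours
70 x 6 = 420 miles

420 miles


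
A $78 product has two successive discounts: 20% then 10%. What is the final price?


First discount:
20% of $78 = $15.60
Price after first discount:
$78 - $15.60 = $62.40
Second discount:
10% of $62.40 = $6.24
Final price:
$62.40 - $6.24 = $56.16

$56.16


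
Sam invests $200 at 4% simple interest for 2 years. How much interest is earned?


Use the formula I = P x R x T / 100
P x R x T = 200 x 4 x 2 = 1600
I = 1600 / 100 = $16

$16


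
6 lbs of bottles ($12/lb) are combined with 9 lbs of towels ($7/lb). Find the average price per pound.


Cost of bottles:
6 x $12 = $72
Cost of towels:
9 x $7 = $63
Total cost: $72 + $63 = $135
Total weight: 15 lbs
Average: $135 / 15 = $9/lb

$9/lb


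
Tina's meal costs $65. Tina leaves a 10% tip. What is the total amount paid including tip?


Calculate the tip:
10% of $65 = $6.50
Add tip to meal cost:
$65 + $6.50 = $71.50

$71.50


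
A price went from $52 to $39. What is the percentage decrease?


Find the absolute change:
|39 - 52| = 13
Divide by original and multiply by 100:
13 / 52 x 100 = 25%

25%


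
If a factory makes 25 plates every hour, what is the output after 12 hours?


Production rate: 25 plates per hour
Time: 12 hours
Total: 25 x 12 = 300 plates

300 plates


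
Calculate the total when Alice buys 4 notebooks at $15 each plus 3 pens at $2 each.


Cost of notebooks:
4 x $15 = $60
Cost of pens:
3 x $2 = $6
Add both:
$60 + $6 = $66

$66


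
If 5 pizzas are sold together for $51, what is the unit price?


Total cost: $51
Number of items: 5
Unit price: $51 / 5 = $10.20

$10.20


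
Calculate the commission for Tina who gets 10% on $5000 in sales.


Convert rate to decimal:
10% = 0.1
Multiply by sales:
$5000 x 0.1 = $500

$500


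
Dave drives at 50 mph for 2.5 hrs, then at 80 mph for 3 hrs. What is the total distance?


Leg 1 distance:
50 x 2.5 = 125 miles
Leg 2 distance:
80 x 3 = 240 miles
Total distance:
125 + 240 = 365 miles

365 miles


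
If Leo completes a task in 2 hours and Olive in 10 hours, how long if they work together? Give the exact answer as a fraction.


Leo's rate: 1/2 of the job per hour
Olive's rate: 1/10 of the job per hour
Combined rate: 1/2 + 1/10 = 3/5 per hour
Time = 1 / (3/5) = 5/3 hours (≈ 1.67 hours)

5/3 hours


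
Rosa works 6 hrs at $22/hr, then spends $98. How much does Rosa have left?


Calculate earnings:
6 x $22 = $132
Subtract spending:
$132 - $98 = $34

$34


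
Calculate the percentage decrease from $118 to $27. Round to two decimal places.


Find the absolute change:
|27 - 118| = 91
Divide by original and multiply by 100:
91 / 118 x 100 = 77.1186...% ≈ 77.12%

77.12%


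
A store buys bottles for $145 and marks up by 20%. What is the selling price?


Calculate the markup amount:
20% of $145 = $29
Add to cost:
$145 + $29 = $174

$174


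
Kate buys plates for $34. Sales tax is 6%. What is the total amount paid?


Calculate the tax:
6% of $34 = $2.04
Add tax to price:
$34 + $2.04 = $36.04

$36.04


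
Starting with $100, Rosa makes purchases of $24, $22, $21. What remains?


Add up expenses:
$24 + $22 + $21 = $67
Subtract from budget:
$100 - $67 = $33

$33


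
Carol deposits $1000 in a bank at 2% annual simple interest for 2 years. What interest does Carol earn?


Use the formula I = P x R x T / 100
P x R x T = 1000 x 2 x 2 = 4000
I = 4000 / 100 = $40

$40


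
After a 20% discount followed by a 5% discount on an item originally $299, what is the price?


First discount:
20% of $299 = $59.80
Price after first discount:
$299 - $59.80 = $239.20
Second discount:
5% of $239.20 = $11.96
Final price:
$239.20 - $11.96 = $227.24

$227.24


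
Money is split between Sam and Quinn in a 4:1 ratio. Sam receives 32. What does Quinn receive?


Find the multiplier:
32 / 4 = 8
Apply to Quinn's share:
1 x 8 = 8

8


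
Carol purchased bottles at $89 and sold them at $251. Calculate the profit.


Selling price = $251
Cost price = $89
Profit = selling price - cost price:
Profit = $251 - $89 = $162

$162


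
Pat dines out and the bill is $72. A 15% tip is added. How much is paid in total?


Calculate the tip:
15% of $72 = $10.80
Add tip to meal cost:
$72 + $10.80 = $82.80

$82.80


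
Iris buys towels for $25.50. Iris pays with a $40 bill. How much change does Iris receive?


Start with the amount paid:
$40
Subtract the price:
$40 - $25.50 = $14.50

$14.50


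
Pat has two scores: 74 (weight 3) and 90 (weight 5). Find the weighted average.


Weighted sum:
3 x 74 + 5 x 90 = 672
Total weight:
3 + 5 = 8
Weighted average:
672 / 8 = 84

84


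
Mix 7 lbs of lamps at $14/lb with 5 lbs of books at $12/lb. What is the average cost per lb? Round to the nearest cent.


Cost of lamps:
7 x $14 = $98
Cost of books:
5 x $12 = $60
Total cost: $98 + $60 = $158
Total weight: 12 lbs
Average: $158 / 12 = $13.1666... ≈ $13.17/lb

$13.17/lb


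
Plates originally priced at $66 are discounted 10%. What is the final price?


Calculate the discount amount:
10% of $66 = $6.60
Subtract from original:
$66 - $6.60 = $59.40

$59.40


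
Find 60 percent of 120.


Convert percentage to decimal:
60% = 0.6
Multiply:
120 x 0.6 = 72

72


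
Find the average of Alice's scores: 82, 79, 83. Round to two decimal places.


Add the scores:
82 + 79 + 83 = 244
Divide by the number of tests:
244 / 3 = 81.3333... ≈ 81.33

81.33


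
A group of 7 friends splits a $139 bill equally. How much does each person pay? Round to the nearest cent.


Total bill: $139
Number of people: 7
Each pays: $139 / 7 = $19.8571... ≈ $19.86

$19.86


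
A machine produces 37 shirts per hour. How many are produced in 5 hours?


Production rate: 37 shirts per hour
Time: 5 hours
Total: 37 x 5 = 185 shirts

185 shirts


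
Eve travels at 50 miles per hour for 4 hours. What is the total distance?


Use the formula: distance = speed x time
Speed = 50 mph, Time = 4 hours
50 x 4 = 200 miles

200 miles


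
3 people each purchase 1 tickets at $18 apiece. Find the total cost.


Cost per person:
1 x $18 = $18
Group total:
3 x $18 = $54

$54


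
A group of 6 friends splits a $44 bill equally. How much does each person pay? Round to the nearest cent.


Total bill: $44
Number of people: 6
Each pays: $44 / 6 = $7.3333... ≈ $7.33

$7.33


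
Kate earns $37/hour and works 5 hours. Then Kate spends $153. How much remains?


Calculate earnings:
5 x $37 = $185
Subtract spending:
$185 - $153 = $32

$32


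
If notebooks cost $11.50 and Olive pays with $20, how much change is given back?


Start with the amount paid:
$20
Subtract the price:
$20 - $11.50 = $8.50

$8.50


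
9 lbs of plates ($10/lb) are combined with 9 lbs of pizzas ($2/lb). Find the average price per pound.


Cost of plates:
9 x $10 = $90
Cost of pizzas:
9 x $2 = $18
Total cost: $90 + $18 = $108
Total weight: 18 lbs
Average: $108 / 18 = $6/lb

$6/lb


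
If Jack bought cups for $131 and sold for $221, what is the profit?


Selling price = $221
Cost price = $131
Profit = selling price - cost price:
Profit = $221 - $131 = $90

$90


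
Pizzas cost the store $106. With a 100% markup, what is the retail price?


Calculate the markup amount:
100% of $106 = $106
Add to cost:
$106 + $106 = $212

$212


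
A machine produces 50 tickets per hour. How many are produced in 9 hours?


Production rate: 50 tickets per hour
Time: 9 hours
Total: 50 x 9 = 450 tickets

450 tickets


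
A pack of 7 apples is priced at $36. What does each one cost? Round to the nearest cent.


Total cost: $36
Number of items: 7
Unit price: $36 / 7 = $5.1428... ≈ $5.14

$5.14


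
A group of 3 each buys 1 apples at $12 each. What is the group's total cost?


Cost per person:
1 x $12 = $12
Group total:
3 x $12 = $36

$36


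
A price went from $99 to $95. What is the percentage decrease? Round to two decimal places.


Find the absolute change:
|95 - 99| = 4
Divide by original and multiply by 100:
4 / 99 x 100 = 4.0404...% ≈ 4.04%

4.04%


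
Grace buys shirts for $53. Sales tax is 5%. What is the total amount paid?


Calculate the tax:
5% of $53 = $2.65
Add tax to price:
$53 + $2.65 = $55.65

$55.65


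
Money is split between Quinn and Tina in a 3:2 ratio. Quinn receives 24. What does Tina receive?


Find the multiplier:
24 / 3 = 8
Apply to Tina's share:
2 x 8 = 16

16


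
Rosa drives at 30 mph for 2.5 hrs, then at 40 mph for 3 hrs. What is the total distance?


Leg 1 distance:
30 x 2.5 = 75 miles
Leg 2 distance:
40 x 3 = 120 miles
Total distance:
75 + 120 = 195 miles

195 miles


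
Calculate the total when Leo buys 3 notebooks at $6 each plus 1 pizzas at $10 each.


Cost of notebooks:
3 x $6 = $18
Cost of pizzas:
1 x $10 = $10
Add both:
$18 + $10 = $28

$28


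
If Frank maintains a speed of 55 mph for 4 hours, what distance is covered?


Use the formula: distance = speed x time
Speed = 55 mph, Time = 4 hours
55 x 4 = 220 miles

220 miles


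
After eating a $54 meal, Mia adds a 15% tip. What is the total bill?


Calculate the tip:
15% of $54 = $8.10
Add tip to meal cost:
$54 + $8.10 = $62.10

$62.10


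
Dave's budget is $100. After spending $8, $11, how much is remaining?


Add up expenses:
$8 + $11 = $19
Subtract from budget:
$100 - $19 = $81

$81


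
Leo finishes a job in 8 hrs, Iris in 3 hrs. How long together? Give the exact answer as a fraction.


Leo's rate: 1/8 of the job per hour
Iris's rate: 1/3 of the job per hour
Combined rate: 1/8 + 1/3 = 11/24 per hour
Time = 1 / (11/24) = 24/11 hours (≈ 2.18 hours)

24/11 hours


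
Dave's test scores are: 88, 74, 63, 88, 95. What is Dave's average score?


Add the scores:
88 + 74 + 63 + 88 + 95 = 408
Divide by the number of tests:
408 / 5 = 81.6

81.6


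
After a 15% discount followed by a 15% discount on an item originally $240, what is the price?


First discount:
15% of $240 = $36
Price after first discount:
$240 - $36 = $204
Second discount:
15% of $204 = $30.60
Final price:
$204 - $30.60 = $173.40

$173.40


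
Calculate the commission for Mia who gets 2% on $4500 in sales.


Convert rate to decimal:
2% = 0.02
Multiply by sales:
$4500 x 0.02 = $90

$90


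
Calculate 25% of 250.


Convert percentage to decimal:
25% = 0.25
Multiply:
250 x 0.25 = 62.5

62.5


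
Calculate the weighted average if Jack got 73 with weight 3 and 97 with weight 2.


Weighted sum:
3 x 73 + 2 x 97 = 413
Total weight:
3 + 2 = 5
Weighted average:
413 / 5 = 82.6

82.6


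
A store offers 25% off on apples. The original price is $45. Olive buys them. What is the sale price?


Calculate the discount amount:
25% of $45 = $11.25
Subtract from original:
$45 - $11.25 = $33.75

$33.75


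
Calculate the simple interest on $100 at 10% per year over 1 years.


Use the formula I = P x R x T / 100
P x R x T = 100 x 10 x 1 = 1000
I = 1000 / 100 = $10

$10


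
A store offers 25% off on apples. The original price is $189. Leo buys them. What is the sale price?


Calculate the discount amount:
25% of $189 = $47.25
Subtract from original:
$189 - $47.25 = $141.75

$141.75


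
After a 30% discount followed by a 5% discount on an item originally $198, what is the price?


First discount:
30% of $198 = $59.40
Price after first discount:
$198 - $59.40 = $138.60
Second discount:
5% of $138.60 = $6.93
Final price:
$138.60 - $6.93 = $131.67

$131.67


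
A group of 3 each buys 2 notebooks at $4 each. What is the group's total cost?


Cost per person:
2 x $4 = $8
Group total:
3 x $8 = $24

$24


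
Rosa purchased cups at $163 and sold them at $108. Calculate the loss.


Selling price = $108
Cost price = $163
Loss = cost price - selling price:
Loss = $163 - $108 = $55

$55


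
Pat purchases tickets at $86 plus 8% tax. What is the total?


Calculate the tax:
8% of $86 = $6.88
Add tax to price:
$86 + $6.88 = $92.88

$92.88


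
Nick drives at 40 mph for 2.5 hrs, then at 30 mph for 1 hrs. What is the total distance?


Leg 1 distance:
40 x 2.5 = 100 miles
Leg 2 distance:
30 x 1 = 30 miles
Total distance:
100 + 30 = 130 miles

130 miles


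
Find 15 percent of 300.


Convert percentage to decimal:
15% = 0.15
Multiply:
300 x 0.15 = 45

45


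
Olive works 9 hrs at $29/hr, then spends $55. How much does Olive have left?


Calculate earnings:
9 x $29 = $261
Subtract spending:
$261 - $55 = $206

$206


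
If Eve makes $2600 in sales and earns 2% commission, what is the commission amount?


Convert rate to decimal:
2% = 0.02
Multiply by sales:
$2600 x 0.02 = $52

$52


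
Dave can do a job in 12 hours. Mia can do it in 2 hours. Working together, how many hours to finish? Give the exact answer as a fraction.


Dave's rate: 1/12 of the job per hour
Mia's rate: 1/2 of the job per hour
Combined rate: 1/12 + 1/2 = 7/12 per hour
Time = 1 / (7/12) = 12/7 hours (≈ 1.71 hours)

12/7 hours


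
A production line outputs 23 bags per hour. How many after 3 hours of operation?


Production rate: 23 bags per hour
Time: 3 hours
Total: 23 x 3 = 69 bags

69 bags


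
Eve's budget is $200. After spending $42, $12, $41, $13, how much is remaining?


Add up expenses:
$42 + $12 + $41 + $13 = $108
Subtract from budget:
$200 - $108 = $92

$92


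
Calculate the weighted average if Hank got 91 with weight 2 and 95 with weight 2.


Weighted sum:
2 x 91 + 2 x 95 = 372
Total weight:
2 + 2 = 4
Weighted average:
372 / 4 = 93

93


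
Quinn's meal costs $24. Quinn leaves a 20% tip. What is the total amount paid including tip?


Calculate the tip:
20% of $24 = $4.80
Add tip to meal cost:
$24 + $4.80 = $28.80

$28.80


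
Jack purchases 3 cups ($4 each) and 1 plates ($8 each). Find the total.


Cost of cups:
3 x $4 = $12
Cost of plates:
1 x $8 = $8
Add both:
$12 + $8 = $20

$20


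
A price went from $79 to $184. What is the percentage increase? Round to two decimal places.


Find the absolute change:
|184 - 79| = 105
Divide by original and multiply by 100:
105 / 79 x 100 = 132.9113...% ≈ 132.91%

132.91%


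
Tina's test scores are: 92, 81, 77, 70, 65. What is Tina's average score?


Add the scores:
92 + 81 + 77 + 70 + 65 = 385
Divide by the number of tests:
385 / 5 = 77

77


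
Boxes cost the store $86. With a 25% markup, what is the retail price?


Calculate the markup amount:
25% of $86 = $21.50
Add to cost:
$86 + $21.50 = $107.50

$107.50


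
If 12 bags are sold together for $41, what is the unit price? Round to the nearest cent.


Total cost: $41
Number of items: 12
Unit price: $41 / 12 = $3.4166... ≈ $3.42

$3.42


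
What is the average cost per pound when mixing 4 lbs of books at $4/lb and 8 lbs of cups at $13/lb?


Cost of books:
4 x $4 = $16
Cost of cups:
8 x $13 = $104
Total cost: $16 + $104 = $120
Total weight: 12 lbs
Average: $120 / 12 = $10/lb

$10/lb


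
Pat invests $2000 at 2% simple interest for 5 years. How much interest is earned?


Use the formula I = P x R x T / 100
P x R x T = 2000 x 2 x 5 = 20000
I = 20000 / 100 = $200

$200


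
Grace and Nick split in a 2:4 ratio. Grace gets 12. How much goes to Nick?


Find the multiplier:
12 / 2 = 6
Apply to Nick's share:
4 x 6 = 24

24


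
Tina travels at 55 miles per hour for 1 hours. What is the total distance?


Use the formula: distance = speed x time
Speed = 55 mph, Time = 1 hours
55 x 1 = 55 miles

55 miles


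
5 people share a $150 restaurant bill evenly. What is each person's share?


Total bill: $150
Number of people: 5
Each pays: $150 / 5 = $30

$30


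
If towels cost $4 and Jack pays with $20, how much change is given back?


Start with the amount paid:
$20
Subtract the price:
$20 - $4 = $16

$16


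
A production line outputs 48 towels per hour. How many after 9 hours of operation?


Production rate: 48 towels per hour
Time: 9 hours
Total: 48 x 9 = 432 towels

432 towels


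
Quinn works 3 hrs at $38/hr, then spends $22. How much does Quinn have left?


Calculate earnings:
3 x $38 = $114
Subtract spending:
$114 - $22 = $92

$92


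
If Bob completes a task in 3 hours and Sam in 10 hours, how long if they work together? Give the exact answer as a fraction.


Bob's rate: 1/3 of the job per hour
Sam's rate: 1/10 of the job per hour
Combined rate: 1/3 + 1/10 = 13/30 per hour
Time = 1 / (13/30) = 30/13 hours (≈ 2.31 hours)

30/13 hours


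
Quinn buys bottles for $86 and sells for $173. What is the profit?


Selling price = $173
Cost price = $86
Profit = selling price - cost price:
Profit = $173 - $86 = $87

$87


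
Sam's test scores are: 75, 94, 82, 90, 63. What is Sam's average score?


Add the scores:
75 + 94 + 82 + 90 + 63 = 404
Divide by the number of tests:
404 / 5 = 80.8

80.8


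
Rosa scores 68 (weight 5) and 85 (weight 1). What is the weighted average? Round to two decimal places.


Weighted sum:
5 x 68 + 1 x 85 = 425
Total weight:
5 + 1 = 6
Weighted average:
425 / 6 = 70.8333... ≈ 70.83

70.83


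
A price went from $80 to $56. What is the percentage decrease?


Find the absolute change:
|56 - 80| = 24
Divide by original and multiply by 100:
24 / 80 x 100 = 30%

30%


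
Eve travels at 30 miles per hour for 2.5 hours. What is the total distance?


Use the formula: distance = speed x time
Speed = 30 mph, Time = 2.5 hours
30 x 2.5 = 75 miles

75 miles


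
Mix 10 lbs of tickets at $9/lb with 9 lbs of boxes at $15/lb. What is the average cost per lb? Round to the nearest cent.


Cost of tickets:
10 x $9 = $90
Cost of boxes:
9 x $15 = $135
Total cost: $90 + $135 = $225
Total weight: 19 lbs
Average: $225 / 19 = $11.8421... ≈ $11.84/lb

$11.84/lb


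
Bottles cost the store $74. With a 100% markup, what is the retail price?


Calculate the markup amount:
100% of $74 = $74
Add to cost:
$74 + $74 = $148

$148


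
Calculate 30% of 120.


Convert percentage to decimal:
30% = 0.3
Multiply:
120 x 0.3 = 36

36


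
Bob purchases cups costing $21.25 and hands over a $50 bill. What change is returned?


Start with the amount paid:
$50
Subtract the price:
$50 - $21.25 = $28.75

$28.75


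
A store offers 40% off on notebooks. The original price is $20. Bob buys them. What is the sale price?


Calculate the discount amount:
40% of $20 = $8
Subtract from original:
$20 - $8 = $12

$12


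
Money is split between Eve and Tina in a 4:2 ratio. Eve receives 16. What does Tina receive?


Find the multiplier:
16 / 4 = 4
Apply to Tina's share:
2 x 4 = 8

8


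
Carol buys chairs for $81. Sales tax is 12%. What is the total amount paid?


Calculate the tax:
12% of $81 = $9.72
Add tax to price:
$81 + $9.72 = $90.72

$90.72


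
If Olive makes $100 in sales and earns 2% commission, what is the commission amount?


Convert rate to decimal:
2% = 0.02
Multiply by sales:
$100 x 0.02 = $2

$2


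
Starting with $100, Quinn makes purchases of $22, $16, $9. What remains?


Add up expenses:
$22 + $16 + $9 = $47
Subtract from budget:
$100 - $47 = $53

$53


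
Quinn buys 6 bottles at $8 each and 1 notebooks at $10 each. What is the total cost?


Cost of bottles:
6 x $8 = $48
Cost of notebooks:
1 x $10 = $10
Add both:
$48 + $10 = $58

$58


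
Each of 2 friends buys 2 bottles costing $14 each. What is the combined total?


Cost per person:
2 x $14 = $28
Group total:
2 x $28 = $56

$56


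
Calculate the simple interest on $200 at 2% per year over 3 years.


Use the formula I = P x R x T / 100
P x R x T = 200 x 2 x 3 = 1200
I = 1200 / 100 = $12

$12


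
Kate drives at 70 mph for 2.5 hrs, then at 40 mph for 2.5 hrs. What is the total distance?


Leg 1 distance:
70 x 2.5 = 175 miles
Leg 2 distance:
40 x 2.5 = 100 miles
Total distance:
175 + 100 = 275 miles

275 miles


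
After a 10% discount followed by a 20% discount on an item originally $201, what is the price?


First discount:
10% of $201 = $20.10
Price after first discount:
$201 - $20.10 = $180.90
Second discount:
20% of $180.90 = $36.18
Final price:
$180.90 - $36.18 = $144.72

$144.72


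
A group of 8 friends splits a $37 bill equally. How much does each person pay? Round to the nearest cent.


Total bill: $37
Number of people: 8
Each pays: $37 / 8 = $4.625 ≈ $4.63

$4.63


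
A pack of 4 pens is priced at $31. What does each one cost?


Total cost: $31
Number of items: 4
Unit price: $31 / 4 = $7.75

$7.75


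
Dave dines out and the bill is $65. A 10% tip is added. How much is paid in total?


Calculate the tip:
10% of $65 = $6.50
Add tip to meal cost:
$65 + $6.50 = $71.50

$71.50


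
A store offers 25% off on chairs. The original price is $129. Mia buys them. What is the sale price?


Calculate the discount amount:
25% of $129 = $32.25
Subtract from original:
$129 - $32.25 = $96.75

$96.75


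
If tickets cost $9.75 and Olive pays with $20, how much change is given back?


Start with the amount paid:
$20
Subtract the price:
$20 - $9.75 = $10.25

$10.25


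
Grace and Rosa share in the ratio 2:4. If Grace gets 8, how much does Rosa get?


Find the multiplier:
8 / 2 = 4
Apply to Rosa's share:
4 x 4 = 16

16


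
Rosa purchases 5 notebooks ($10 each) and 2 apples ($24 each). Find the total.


Cost of notebooks:
5 x $10 = $50
Cost of apples:
2 x $24 = $48
Add both:
$50 + $48 = $98

$98


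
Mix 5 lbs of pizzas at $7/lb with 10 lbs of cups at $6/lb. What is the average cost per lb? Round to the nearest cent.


Cost of pizzas:
5 x $7 = $35
Cost of cups:
10 x $6 = $60
Total cost: $35 + $60 = $95
Total weight: 15 lbs
Average: $95 / 15 = $6.3333... ≈ $6.33/lb

$6.33/lb


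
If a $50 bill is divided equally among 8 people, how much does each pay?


Total bill: $50
Number of people: 8
Each pays: $50 / 8 = $6.25

$6.25


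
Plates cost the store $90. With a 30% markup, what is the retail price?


Calculate the markup amount:
30% of $90 = $27
Add to cost:
$90 + $27 = $117

$117


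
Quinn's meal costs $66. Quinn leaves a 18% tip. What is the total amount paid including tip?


Calculate the tip:
18% of $66 = $11.88
Add tip to meal cost:
$66 + $11.88 = $77.88

$77.88


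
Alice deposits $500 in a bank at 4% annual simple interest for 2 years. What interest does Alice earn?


Use the formula I = P x R x T / 100
P x R x T = 500 x 4 x 2 = 4000
I = 4000 / 100 = $40

$40


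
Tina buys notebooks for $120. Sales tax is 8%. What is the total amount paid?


Calculate the tax:
8% of $120 = $9.60
Add tax to price:
$120 + $9.60 = $129.60

$129.60


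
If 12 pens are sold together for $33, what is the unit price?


Total cost: $33
Number of items: 12
Unit price: $33 / 12 = $2.75

$2.75


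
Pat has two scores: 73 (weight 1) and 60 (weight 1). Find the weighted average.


Weighted sum:
1 x 73 + 1 x 60 = 133
Total weight:
1 + 1 = 2
Weighted average:
133 / 2 = 66.5

66.5


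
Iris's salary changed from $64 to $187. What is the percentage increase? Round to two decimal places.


Find the absolute change:
|187 - 64| = 123
Divide by original and multiply by 100:
123 / 64 x 100 = 192.1875% ≈ 192.19%

192.19%


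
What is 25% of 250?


Convert percentage to decimal:
25% = 0.25
Multiply:
250 x 0.25 = 62.5

62.5


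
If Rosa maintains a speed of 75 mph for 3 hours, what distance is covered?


Use the formula: distance = speed x time
Speed = 75 mph, Time = 3 hours
75 x 3 = 225 miles

225 miles


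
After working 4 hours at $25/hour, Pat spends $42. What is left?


Calculate earnings:
4 x $25 = $100
Subtract spending:
$100 - $42 = $58

$58


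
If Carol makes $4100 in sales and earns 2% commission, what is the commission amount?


Convert rate to decimal:
2% = 0.02
Multiply by sales:
$4100 x 0.02 = $82

$82


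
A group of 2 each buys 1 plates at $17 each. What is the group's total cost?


Cost per person:
1 x $17 = $17
Group total:
2 x $17 = $34

$34


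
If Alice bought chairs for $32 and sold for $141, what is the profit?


Selling price = $141
Cost price = $32
Profit = selling price - cost price:
Profit = $141 - $32 = $109

$109


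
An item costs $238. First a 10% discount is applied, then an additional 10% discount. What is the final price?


First discount:
10% of $238 = $23.80
Price after first discount:
$238 - $23.80 = $214.20
Second discount:
10% of $214.20 = $21.42
Final price:
$214.20 - $21.42 = $192.78

$192.78


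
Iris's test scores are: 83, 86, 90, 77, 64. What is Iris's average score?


Add the scores:
83 + 86 + 90 + 77 + 64 = 400
Divide by the number of tests:
400 / 5 = 80

80


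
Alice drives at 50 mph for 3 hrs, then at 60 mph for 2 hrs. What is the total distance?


Leg 1 distance:
50 x 3 = 150 miles
Leg 2 distance:
60 x 2 = 120 miles
Total distance:
150 + 120 = 270 miles

270 miles


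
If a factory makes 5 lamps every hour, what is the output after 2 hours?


Production rate: 5 lamps per hour
Time: 2 hours
Total: 5 x 2 = 10 lamps

10 lamps


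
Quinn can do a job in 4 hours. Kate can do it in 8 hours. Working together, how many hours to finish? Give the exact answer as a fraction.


Quinn's rate: 1/4 of the job per hour
Kate's rate: 1/8 of the job per hour
Combined rate: 1/4 + 1/8 = 3/8 per hour
Time = 1 / (3/8) = 8/3 hours (≈ 2.67 hours)

8/3 hours


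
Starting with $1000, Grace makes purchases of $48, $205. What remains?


Add up expenses:
$48 + $205 = $253
Subtract from budget:
$1000 - $253 = $747

$747


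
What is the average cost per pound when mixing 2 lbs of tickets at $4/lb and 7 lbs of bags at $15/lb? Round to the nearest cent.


Cost of tickets:
2 x $4 = $8
Cost of bags:
7 x $15 = $105
Total cost: $8 + $105 = $113
Total weight: 9 lbs
Average: $113 / 9 = $12.5555... ≈ $12.56/lb

$12.56/lb


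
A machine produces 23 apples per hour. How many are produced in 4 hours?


Production rate: 23 apples per hour
Time: 4 hours
Total: 23 x 4 = 92 apples

92 apples


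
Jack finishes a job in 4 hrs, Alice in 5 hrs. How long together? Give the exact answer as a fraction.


Jack's rate: 1/4 of the job per hour
Alice's rate: 1/5 of the job per hour
Combined rate: 1/4 + 1/5 = 9/20 per hour
Time = 1 / (9/20) = 20/9 hours (≈ 2.22 hours)

20/9 hours


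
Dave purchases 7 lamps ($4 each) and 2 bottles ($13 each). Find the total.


Cost of lamps:
7 x $4 = $28
Cost of bottles:
2 x $13 = $26
Add both:
$28 + $26 = $54

$54


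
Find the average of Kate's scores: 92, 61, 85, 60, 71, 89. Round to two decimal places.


Add the scores:
92 + 61 + 85 + 60 + 71 + 89 = 458
Divide by the number of tests:
458 / 6 = 76.3333... ≈ 76.33

76.33


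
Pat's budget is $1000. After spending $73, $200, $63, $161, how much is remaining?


Add up expenses:
$73 + $200 + $63 + $161 = $497
Subtract from budget:
$1000 - $497 = $503

$503


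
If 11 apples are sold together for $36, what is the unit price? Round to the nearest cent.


Total cost: $36
Number of items: 11
Unit price: $36 / 11 = $3.2727... ≈ $3.27

$3.27


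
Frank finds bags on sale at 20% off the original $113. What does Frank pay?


Calculate the discount amount:
20% of $113 = $22.60
Subtract from original:
$113 - $22.60 = $90.40

$90.40


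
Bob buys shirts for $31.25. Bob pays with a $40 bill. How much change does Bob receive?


Start with the amount paid:
$40
Subtract the price:
$40 - $31.25 = $8.75

$8.75


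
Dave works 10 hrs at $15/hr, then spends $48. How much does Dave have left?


Calculate earnings:
10 x $15 = $150
Subtract spending:
$150 - $48 = $102

$102


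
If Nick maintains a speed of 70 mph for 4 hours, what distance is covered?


Use the formula: distance = speed x time
Speed = 70 mph, Time = 4 hours
70 x 4 = 280 miles

280 miles


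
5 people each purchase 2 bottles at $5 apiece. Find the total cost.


Cost per person:
2 x $5 = $10
Group total:
5 x $10 = $50

$50


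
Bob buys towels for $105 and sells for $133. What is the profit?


Selling price = $133
Cost price = $105
Profit = selling price - cost price:
Profit = $133 - $105 = $28

$28


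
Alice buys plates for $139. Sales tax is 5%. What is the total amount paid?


Calculate the tax:
5% of $139 = $6.95
Add tax to price:
$139 + $6.95 = $145.95

$145.95


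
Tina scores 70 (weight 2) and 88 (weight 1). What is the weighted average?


Weighted sum:
2 x 70 + 1 x 88 = 228
Total weight:
2 + 1 = 3
Weighted average:
228 / 3 = 76

76


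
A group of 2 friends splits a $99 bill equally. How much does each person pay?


Total bill: $99
Number of people: 2
Each pays: $99 / 2 = $49.50

$49.50


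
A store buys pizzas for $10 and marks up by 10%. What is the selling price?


Calculate the markup amount:
10% of $10 = $1
Add to cost:
$10 + $1 = $11

$11


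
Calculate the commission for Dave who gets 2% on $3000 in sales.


Convert rate to decimal:
2% = 0.02
Multiply by sales:
$3000 x 0.02 = $60

$60


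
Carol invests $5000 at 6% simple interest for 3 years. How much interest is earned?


Use the formula I = P x R x T / 100
P x R x T = 5000 x 6 x 3 = 90000
I = 90000 / 100 = $900

$900


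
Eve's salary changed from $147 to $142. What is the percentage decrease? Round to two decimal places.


Find the absolute change:
|142 - 147| = 5
Divide by original and multiply by 100:
5 / 147 x 100 = 3.4013...% ≈ 3.4%

3.4%


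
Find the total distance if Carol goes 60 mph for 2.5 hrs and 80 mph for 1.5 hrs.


Leg 1 distance:
60 x 2.5 = 150 miles
Leg 2 distance:
80 x 1.5 = 120 miles
Total distance:
150 + 120 = 270 miles

270 miles


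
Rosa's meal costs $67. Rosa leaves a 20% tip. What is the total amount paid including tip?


Calculate the tip:
20% of $67 = $13.40
Add tip to meal cost:
$67 + $13.40 = $80.40

$80.40


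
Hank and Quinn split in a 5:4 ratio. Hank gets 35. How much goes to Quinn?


Find the multiplier:
35 / 5 = 7
Apply to Quinn's share:
4 x 7 = 28

28


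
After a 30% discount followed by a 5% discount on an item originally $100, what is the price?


First discount:
30% of $100 = $30
Price after first discount:
$100 - $30 = $70
Second discount:
5% of $70 = $3.50
Final price:
$70 - $3.50 = $66.50

$66.50


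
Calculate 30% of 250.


Convert percentage to decimal:
30% = 0.3
Multiply:
250 x 0.3 = 75

75


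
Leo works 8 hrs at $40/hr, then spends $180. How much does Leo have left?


Calculate earnings:
8 x $40 = $320
Subtract spending:
$320 - $180 = $140

$140


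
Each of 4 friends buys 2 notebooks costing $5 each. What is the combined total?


Cost per person:
2 x $5 = $10
Group total:
4 x $10 = $40

$40


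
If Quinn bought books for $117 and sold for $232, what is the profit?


Selling price = $232
Cost price = $117
Profit = selling price - cost price:
Profit = $232 - $117 = $115

$115


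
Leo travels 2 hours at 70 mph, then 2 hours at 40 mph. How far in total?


Leg 1 distance:
70 x 2 = 140 miles
Leg 2 distance:
40 x 2 = 80 miles
Total distance:
140 + 80 = 220 miles

220 miles


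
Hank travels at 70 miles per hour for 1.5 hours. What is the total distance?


Use the formula: distance = speed x time
Speed = 70 mph, Time = 1.5 hours
70 x 1.5 = 105 miles

105 miles


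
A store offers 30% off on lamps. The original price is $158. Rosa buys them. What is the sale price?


Calculate the discount amount:
30% of $158 = $47.40
Subtract from original:
$158 - $47.40 = $110.60

$110.60


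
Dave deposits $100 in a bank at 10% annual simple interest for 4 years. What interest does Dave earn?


Use the formula I = P x R x T / 100
P x R x T = 100 x 10 x 4 = 4000
I = 4000 / 100 = $40

$40


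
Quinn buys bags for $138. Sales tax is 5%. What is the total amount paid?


Calculate the tax:
5% of $138 = $6.90
Add tax to price:
$138 + $6.90 = $144.90

$144.90


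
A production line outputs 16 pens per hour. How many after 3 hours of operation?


Production rate: 16 pens per hour
Time: 3 hours
Total: 16 x 3 = 48 pens

48 pens


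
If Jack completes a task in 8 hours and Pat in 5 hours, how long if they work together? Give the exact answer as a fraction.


Jack's rate: 1/8 of the job per hour
Pat's rate: 1/5 of the job per hour
Combined rate: 1/8 + 1/5 = 13/40 per hour
Time = 1 / (13/40) = 40/13 hours (≈ 3.08 hours)

40/13 hours


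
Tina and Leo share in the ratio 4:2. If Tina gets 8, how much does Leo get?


Find the multiplier:
8 / 4 = 2
Apply to Leo's share:
2 x 2 = 4

4


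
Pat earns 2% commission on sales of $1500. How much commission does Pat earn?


Convert rate to decimal:
2% = 0.02
Multiply by sales:
$1500 x 0.02 = $30

$30


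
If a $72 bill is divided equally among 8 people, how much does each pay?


Total bill: $72
Number of people: 8
Each pays: $72 / 8 = $9

$9


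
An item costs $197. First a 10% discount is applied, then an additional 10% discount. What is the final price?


First discount:
10% of $197 = $19.70
Price after first discount:
$197 - $19.70 = $177.30
Second discount:
10% of $177.30 = $17.73
Final price:
$177.30 - $17.73 = $159.57

$159.57


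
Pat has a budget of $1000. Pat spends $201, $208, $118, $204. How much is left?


Add up expenses:
$201 + $208 + $118 + $204 = $731
Subtract from budget:
$1000 - $731 = $269

$269


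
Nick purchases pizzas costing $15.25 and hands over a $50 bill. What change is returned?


Start with the amount paid:
$50
Subtract the price:
$50 - $15.25 = $34.75

$34.75


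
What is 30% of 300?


Convert percentage to decimal:
30% = 0.3
Multiply:
300 x 0.3 = 90

90


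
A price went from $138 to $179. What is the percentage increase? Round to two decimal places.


Find the absolute change:
|179 - 138| = 41
Divide by original and multiply by 100:
41 / 138 x 100 = 29.7101...% ≈ 29.71%

29.71%


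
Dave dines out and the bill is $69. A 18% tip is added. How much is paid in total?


Calculate the tip:
18% of $69 = $12.42
Add tip to meal cost:
$69 + $12.42 = $81.42

$81.42


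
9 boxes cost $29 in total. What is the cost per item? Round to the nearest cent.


Total cost: $29
Number of items: 9
Unit price: $29 / 9 = $3.2222... ≈ $3.22

$3.22


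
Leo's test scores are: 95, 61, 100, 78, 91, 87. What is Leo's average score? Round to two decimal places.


Add the scores:
95 + 61 + 100 + 78 + 91 + 87 = 512
Divide by the number of tests:
512 / 6 = 85.3333... ≈ 85.33

85.33


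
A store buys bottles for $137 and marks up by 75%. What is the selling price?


Calculate the markup amount:
75% of $137 = $102.75
Add to cost:
$137 + $102.75 = $239.75

$239.75


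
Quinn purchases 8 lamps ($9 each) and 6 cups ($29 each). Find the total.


Cost of lamps:
8 x $9 = $72
Cost of cups:
6 x $29 = $174
Add both:
$72 + $174 = $246

$246


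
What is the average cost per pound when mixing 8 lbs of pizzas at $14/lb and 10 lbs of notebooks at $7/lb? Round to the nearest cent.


Cost of pizzas:
8 x $14 = $112
Cost of notebooks:
10 x $7 = $70
Total cost: $112 + $70 = $182
Total weight: 18 lbs
Average: $182 / 18 = $10.1111... ≈ $10.11/lb

$10.11/lb


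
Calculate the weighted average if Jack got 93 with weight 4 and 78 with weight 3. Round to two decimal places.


Weighted sum:
4 x 93 + 3 x 78 = 606
Total weight:
4 + 3 = 7
Weighted average:
606 / 7 = 86.5714... ≈ 86.57

86.57


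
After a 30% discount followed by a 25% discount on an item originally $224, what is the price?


First discount:
30% of $224 = $67.20
Price after first discount:
$224 - $67.20 = $156.80
Second discount:
25% of $156.80 = $39.20
Final price:
$156.80 - $39.20 = $117.60

$117.60


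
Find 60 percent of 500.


Convert percentage to decimal:
60% = 0.6
Multiply:
500 x 0.6 = 300

300


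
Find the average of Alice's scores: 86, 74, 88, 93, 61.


Add the scores:
86 + 74 + 88 + 93 + 61 = 402
Divide by the number of tests:
402 / 5 = 80.4

80.4


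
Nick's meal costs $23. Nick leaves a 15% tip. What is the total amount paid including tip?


Calculate the tip:
15% of $23 = $3.45
Add tip to meal cost:
$23 + $3.45 = $26.45

$26.45


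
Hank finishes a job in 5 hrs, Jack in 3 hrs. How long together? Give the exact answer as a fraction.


Hank's rate: 1/5 of the job per hour
Jack's rate: 1/3 of the job per hour
Combined rate: 1/5 + 1/3 = 8/15 per hour
Time = 1 / (8/15) = 15/8 hours (≈ 1.88 hours)

15/8 hours


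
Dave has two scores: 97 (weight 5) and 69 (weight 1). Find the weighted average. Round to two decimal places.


Weighted sum:
5 x 97 + 1 x 69 = 554
Total weight:
5 + 1 = 6
Weighted average:
554 / 6 = 92.3333... ≈ 92.33

92.33


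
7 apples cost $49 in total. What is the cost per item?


Total cost: $49
Number of items: 7
Unit price: $49 / 7 = $7

$7


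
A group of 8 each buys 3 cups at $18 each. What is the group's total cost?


Cost per person:
3 x $18 = $54
Group total:
8 x $54 = $432

$432


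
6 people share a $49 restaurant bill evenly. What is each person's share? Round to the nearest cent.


Total bill: $49
Number of people: 6
Each pays: $49 / 6 = $8.1666... ≈ $8.17

$8.17


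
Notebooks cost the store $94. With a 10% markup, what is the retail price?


Calculate the markup amount:
10% of $94 = $9.40
Add to cost:
$94 + $9.40 = $103.40

$103.40


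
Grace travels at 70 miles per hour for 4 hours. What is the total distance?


Use the formula: distance = speed x time
Speed = 70 mph, Time = 4 hours
70 x 4 = 280 miles

280 miles


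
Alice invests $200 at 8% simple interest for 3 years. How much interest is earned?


Use the formula I = P x R x T / 100
P x R x T = 200 x 8 x 3 = 4800
I = 4800 / 100 = $48

$48


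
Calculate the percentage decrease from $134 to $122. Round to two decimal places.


Find the absolute change:
|122 - 134| = 12
Divide by original and multiply by 100:
12 / 134 x 100 = 8.9552...% ≈ 8.96%

8.96%


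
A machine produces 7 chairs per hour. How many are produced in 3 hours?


Production rate: 7 chairs per hour
Time: 3 hours
Total: 7 x 3 = 21 chairs

21 chairs


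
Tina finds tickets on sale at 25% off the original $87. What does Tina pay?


Calculate the discount amount:
25% of $87 = $21.75
Subtract from original:
$87 - $21.75 = $65.25

$65.25


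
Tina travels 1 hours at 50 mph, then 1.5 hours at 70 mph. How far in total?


Leg 1 distance:
50 x 1 = 50 miles
Leg 2 distance:
70 x 1.5 = 105 miles
Total distance:
50 + 105 = 155 miles

155 miles


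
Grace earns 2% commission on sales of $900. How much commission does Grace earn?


Convert rate to decimal:
2% = 0.02
Multiply by sales:
$900 x 0.02 = $18

$18


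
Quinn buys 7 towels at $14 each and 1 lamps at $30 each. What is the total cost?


Cost of towels:
7 x $14 = $98
Cost of lamps:
1 x $30 = $30
Add both:
$98 + $30 = $128

$128


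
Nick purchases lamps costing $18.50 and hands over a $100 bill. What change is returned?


Start with the amount paid:
$100
Subtract the price:
$100 - $18.50 = $81.50

$81.50
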